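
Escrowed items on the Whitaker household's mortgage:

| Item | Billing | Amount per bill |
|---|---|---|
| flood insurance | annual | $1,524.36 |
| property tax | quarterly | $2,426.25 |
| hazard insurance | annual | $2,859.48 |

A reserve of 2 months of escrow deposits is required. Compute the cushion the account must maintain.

Flood insurance: $1,524.36
Property tax: $2,426.25 × 4 = $9,705.00
Hazard insurance: $2,859.48
Total annual escrow = $1,524.36 + $9,705.00 + $2,859.48 = $14,088.84
Per month = $14,088.84 ÷ 12 = $1,174.07
Required cushion = 2 × $1,174.07 = $2,348.14

$2,348.14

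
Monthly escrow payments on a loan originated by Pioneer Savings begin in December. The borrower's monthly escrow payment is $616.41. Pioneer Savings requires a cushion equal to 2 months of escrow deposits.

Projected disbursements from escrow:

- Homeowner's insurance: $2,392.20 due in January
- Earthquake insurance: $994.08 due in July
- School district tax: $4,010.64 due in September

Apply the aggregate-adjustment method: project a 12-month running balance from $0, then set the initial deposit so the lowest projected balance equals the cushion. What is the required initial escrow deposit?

Cushion = 2 × $616.41 = $1,232.82
Trial balance (start $0, +$616.41 each month, − disbursements):
  Dec: +$616.41 → $616.41
  Jan: +$616.41 − $2,392.20 → -$1,159.38
  Feb: +$616.41 → -$542.97
  Mar: +$616.41 → $73.44
  Apr: +$616.41 → $689.85
  May: +$616.41 → $1,306.26
  Jun: +$616.41 → $1,922.67
  Jul: +$616.41 − $994.08 → $1,545.00
  Aug: +$616.41 → $2,161.41
  Sep: +$616.41 − $4,010.64 → -$1,232.82
  Oct: +$616.41 → -$616.41
  Nov: +$616.41 → $0.00
Lowest trial balance = -$1,232.82 (Sep)
Initial deposit = cushion − low point = $1,232.82 − (-$1,232.82) = $2,465.64

$2,465.64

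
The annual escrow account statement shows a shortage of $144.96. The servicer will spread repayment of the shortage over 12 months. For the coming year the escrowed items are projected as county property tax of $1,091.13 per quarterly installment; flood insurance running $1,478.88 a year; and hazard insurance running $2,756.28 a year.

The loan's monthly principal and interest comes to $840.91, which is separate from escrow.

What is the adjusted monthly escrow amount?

$728.72

County property tax = $1,091.13 × 4 = $4,364.52 annually
Flood insurance = $1,478.88 annually
Hazard insurance = $2,756.28 annually
Total annual escrow = $8,599.68
Base monthly escrow = $8,599.68 / 12 = $716.64
Monthly shortage recovery: $144.96 / 12 = $12.08
New monthly escrow = $716.64 + $12.08 = $728.72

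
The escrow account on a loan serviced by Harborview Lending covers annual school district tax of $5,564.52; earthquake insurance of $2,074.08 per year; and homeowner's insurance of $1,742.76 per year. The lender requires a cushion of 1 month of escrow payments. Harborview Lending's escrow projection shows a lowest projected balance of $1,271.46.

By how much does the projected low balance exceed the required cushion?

School district tax = $5,564.52/yr
Earthquake insurance = $2,074.08/yr
Homeowner's insurance = $1,742.76/yr
Total per year = $9,381.36
Per month = $9,381.36 / 12 = $781.78
Required reserve = 1 × $781.78 = $781.78
Excess over cushion: $1,271.46 − $781.78 = $489.68

$489.68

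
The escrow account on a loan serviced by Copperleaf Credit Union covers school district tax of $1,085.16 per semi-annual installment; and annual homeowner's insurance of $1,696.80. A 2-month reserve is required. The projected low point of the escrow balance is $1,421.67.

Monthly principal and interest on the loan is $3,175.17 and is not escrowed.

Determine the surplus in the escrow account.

School district tax = $1,085.16 × 2 = $2,170.32 annually
Homeowner's insurance = $1,696.80 annually
Combined annual = $2,170.32 + $1,696.80 = $3,867.12
Base monthly escrow = $3,867.12 / 12 = $322.26
Required cushion = 2 × $322.26 = $644.52
Surplus = $1,421.67 − $644.52 = $777.15

$777.15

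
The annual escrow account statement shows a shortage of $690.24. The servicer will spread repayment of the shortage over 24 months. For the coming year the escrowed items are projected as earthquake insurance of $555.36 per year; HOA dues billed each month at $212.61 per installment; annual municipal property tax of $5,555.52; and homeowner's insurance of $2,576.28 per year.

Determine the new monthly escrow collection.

Earthquake insurance = $555.36
HOA dues = $212.61 × 12 = $2,551.32
Municipal property tax = $5,555.52
Homeowner's insurance = $2,576.28
Total annual escrow = $555.36 + $2,551.32 + $5,555.52 + $2,576.28 = $11,238.48
Monthly = $11,238.48 / 12 = $936.54
Shortage spread = $690.24 / 24 = $28.76/mo
Adjusted monthly = $936.54 + $28.76 = $965.30

$965.30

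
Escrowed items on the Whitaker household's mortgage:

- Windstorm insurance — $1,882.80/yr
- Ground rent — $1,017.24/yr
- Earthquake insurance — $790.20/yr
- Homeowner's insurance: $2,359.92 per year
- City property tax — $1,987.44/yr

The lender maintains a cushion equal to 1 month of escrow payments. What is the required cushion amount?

Windstorm insurance: $1,882.80 per year
Ground rent: $1,017.24 per year
Earthquake insurance: $790.20 per year
Homeowner's insurance: $2,359.92 per year
City property tax: $1,987.44 per year
Annual escrow total = $1,882.80 + $1,017.24 + $790.20 + $2,359.92 + $1,987.44 = $8,037.60
Per month = $8,037.60 ÷ 12 = $669.80
Required cushion = 1 × $669.80 = $669.80

$669.80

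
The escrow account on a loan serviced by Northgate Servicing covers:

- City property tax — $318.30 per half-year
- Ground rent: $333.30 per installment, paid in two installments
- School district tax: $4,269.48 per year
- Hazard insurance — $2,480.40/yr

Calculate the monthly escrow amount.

City property tax — $318.30 × 2 = $636.60
Ground rent — $333.30 × 2 = $666.60
School district tax — $4,269.48
Hazard insurance — $2,480.40
Yearly total = $8,053.08
Monthly escrow = $8,053.08 ÷ 12 = $671.09

$671.09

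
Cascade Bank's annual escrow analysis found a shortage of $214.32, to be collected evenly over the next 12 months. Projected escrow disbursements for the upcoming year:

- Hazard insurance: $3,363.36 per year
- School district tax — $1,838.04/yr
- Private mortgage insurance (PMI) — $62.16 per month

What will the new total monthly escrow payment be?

Hazard insurance: $3,363.36 annually
School district tax: $1,838.04 annually
Private mortgage insurance (PMI): $62.16 × 12 = $745.92 annually
Annual escrow total = $5,947.32
Per month = $5,947.32 ÷ 12 = $495.61
Shortage per month = $214.32 ÷ 12 = $17.86
New monthly escrow = $495.61 + $17.86 = $513.47

$513.47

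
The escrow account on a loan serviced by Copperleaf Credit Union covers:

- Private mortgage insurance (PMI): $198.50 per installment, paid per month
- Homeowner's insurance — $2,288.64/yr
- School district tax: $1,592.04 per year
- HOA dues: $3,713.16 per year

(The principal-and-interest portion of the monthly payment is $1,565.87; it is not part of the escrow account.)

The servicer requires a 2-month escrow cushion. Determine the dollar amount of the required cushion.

Private mortgage insurance (PMI) = $198.50 × 12 = $2,382.00/yr
Homeowner's insurance = $2,288.64/yr
School district tax = $1,592.04/yr
HOA dues = $3,713.16/yr
Total annual escrow = $9,975.84
Per month = $9,975.84 / 12 = $831.32
Cushion = 2 × $831.32 = $1,662.64

$1,662.64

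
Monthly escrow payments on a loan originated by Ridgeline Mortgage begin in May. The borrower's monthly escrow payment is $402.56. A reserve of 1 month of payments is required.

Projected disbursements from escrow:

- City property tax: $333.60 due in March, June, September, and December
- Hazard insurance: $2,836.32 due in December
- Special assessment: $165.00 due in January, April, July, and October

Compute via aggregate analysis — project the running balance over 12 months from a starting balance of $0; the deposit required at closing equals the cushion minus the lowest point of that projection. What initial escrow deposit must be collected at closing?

Cushion = 1 × $402.56 = $402.56
Trial balance (start $0, +$402.56 each month, − disbursements):
  May: +$402.56 → $402.56
  Jun: +$402.56 − $333.60 → $471.52
  Jul: +$402.56 − $165.00 → $709.08
  Aug: +$402.56 → $1,111.64
  Sep: +$402.56 − $333.60 → $1,180.60
  Oct: +$402.56 − $165.00 → $1,418.16
  Nov: +$402.56 → $1,820.72
  Dec: +$402.56 − $3,169.92 → -$946.64
  Jan: +$402.56 − $165.00 → -$709.08
  Feb: +$402.56 → -$306.52
  Mar: +$402.56 − $333.60 → -$237.56
  Apr: +$402.56 − $165.00 → $0.00
Lowest trial balance = -$946.64 (Dec)
Initial deposit = cushion − low point = $402.56 − (-$946.64) = $1,349.20

$1,349.20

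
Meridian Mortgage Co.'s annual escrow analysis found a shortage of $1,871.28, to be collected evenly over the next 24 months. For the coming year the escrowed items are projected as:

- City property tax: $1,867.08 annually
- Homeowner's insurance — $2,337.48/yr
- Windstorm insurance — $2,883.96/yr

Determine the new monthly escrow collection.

City property tax = $1,867.08 annually
Homeowner's insurance = $2,337.48 annually
Windstorm insurance = $2,883.96 annually
Annual escrow total = $1,867.08 + $2,337.48 + $2,883.96 = $7,088.52
Base monthly escrow = $7,088.52 ÷ 12 = $590.71
Shortage per month = $1,871.28 / 24 = $77.97
New monthly escrow = $590.71 + $77.97 = $668.68

$668.68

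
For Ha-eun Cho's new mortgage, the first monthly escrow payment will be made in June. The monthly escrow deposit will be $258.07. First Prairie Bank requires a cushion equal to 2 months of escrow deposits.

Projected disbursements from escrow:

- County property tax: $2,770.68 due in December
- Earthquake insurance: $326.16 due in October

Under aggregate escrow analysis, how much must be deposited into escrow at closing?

Cushion = 2 × $258.07 = $516.14
Trial balance (start $0, +$258.07 each month, − disbursements):
  Jun: +$258.07 → $258.07
  Jul: +$258.07 → $516.14
  Aug: +$258.07 → $774.21
  Sep: +$258.07 → $1,032.28
  Oct: +$258.07 − $326.16 → $964.19
  Nov: +$258.07 → $1,222.26
  Dec: +$258.07 − $2,770.68 → -$1,290.35
  Jan: +$258.07 → -$1,032.28
  Feb: +$258.07 → -$774.21
  Mar: +$258.07 → -$516.14
  Apr: +$258.07 → -$258.07
  May: +$258.07 → $0.00
Lowest trial balance = -$1,290.35 (Dec)
Initial deposit = cushion − low point = $516.14 − (-$1,290.35) = $1,806.49

$1,806.49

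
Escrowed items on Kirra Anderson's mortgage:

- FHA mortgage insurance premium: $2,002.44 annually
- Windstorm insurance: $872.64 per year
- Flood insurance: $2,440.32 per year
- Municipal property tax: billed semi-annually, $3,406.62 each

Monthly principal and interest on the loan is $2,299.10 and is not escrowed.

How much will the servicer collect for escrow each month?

FHA mortgage insurance premium = $2,002.44 annually
Windstorm insurance = $872.64 annually
Flood insurance = $2,440.32 annually
Municipal property tax = $3,406.62 × 2 = $6,813.24 annually
Total per year = $2,002.44 + $872.64 + $2,440.32 + $6,813.24 = $12,128.64
Monthly escrow = $12,128.64 / 12 = $1,010.72

$1,010.72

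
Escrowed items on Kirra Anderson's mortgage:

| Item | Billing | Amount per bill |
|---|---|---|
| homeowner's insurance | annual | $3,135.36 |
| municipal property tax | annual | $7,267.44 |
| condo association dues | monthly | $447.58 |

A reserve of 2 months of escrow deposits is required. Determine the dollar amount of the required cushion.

$2,628.96

Homeowner's insurance = $3,135.36
Municipal property tax = $7,267.44
Condo association dues = $447.58 × 12 = $5,370.96
Combined annual = $3,135.36 + $7,267.44 + $5,370.96 = $15,773.76
Monthly escrow = $15,773.76 / 12 = $1,314.48
Required cushion = 2 × $1,314.48 = $2,628.96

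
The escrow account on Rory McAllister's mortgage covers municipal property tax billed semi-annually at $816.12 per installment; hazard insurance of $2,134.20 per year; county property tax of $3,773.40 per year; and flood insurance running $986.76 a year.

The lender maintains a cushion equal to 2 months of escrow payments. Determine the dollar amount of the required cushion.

Municipal property tax: $816.12 × 2 = $1,632.24
Hazard insurance: $2,134.20
County property tax: $3,773.40
Flood insurance: $986.76
Annual escrow total = $1,632.24 + $2,134.20 + $3,773.40 + $986.76 = $8,526.60
Monthly = $8,526.60 ÷ 12 = $710.55
Reserve = 2 × $710.55 = $1,421.10

$1,421.10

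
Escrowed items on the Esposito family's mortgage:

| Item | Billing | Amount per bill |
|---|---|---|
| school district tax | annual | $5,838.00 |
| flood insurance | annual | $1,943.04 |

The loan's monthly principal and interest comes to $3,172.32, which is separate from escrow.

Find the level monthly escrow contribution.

School district tax — $5,838.00
Flood insurance — $1,943.04
Annual escrow total = $5,838.00 + $1,943.04 = $7,781.04
Base monthly escrow = $7,781.04 ÷ 12 = $648.42

$648.42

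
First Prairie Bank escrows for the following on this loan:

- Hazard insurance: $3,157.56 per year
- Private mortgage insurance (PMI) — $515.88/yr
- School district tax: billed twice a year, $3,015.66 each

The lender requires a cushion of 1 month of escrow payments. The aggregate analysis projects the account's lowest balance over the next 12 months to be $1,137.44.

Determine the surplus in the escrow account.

Hazard insurance: $3,157.56 per year
Private mortgage insurance (PMI): $515.88 per year
School district tax: $3,015.66 × 2 = $6,031.32 per year
Total per year = $9,704.76
Per month = $9,704.76 ÷ 12 = $808.73
Cushion = 1 × $808.73 = $808.73
Excess over cushion: $1,137.44 − $808.73 = $328.71

$328.71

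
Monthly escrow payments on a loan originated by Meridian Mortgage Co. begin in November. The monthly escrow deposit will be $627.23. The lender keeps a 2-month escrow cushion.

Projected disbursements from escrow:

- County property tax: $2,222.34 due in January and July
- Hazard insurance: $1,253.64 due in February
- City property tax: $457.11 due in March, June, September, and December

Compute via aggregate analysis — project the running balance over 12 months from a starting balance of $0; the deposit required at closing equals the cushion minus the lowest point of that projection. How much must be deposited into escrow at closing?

$2,679.04

Cushion = 2 × $627.23 = $1,254.46
Trial balance (start $0, +$627.23 each month, − disbursements):
  Nov: +$627.23 → $627.23
  Dec: +$627.23 − $457.11 → $797.35
  Jan: +$627.23 − $2,222.34 → -$797.76
  Feb: +$627.23 − $1,253.64 → -$1,424.17
  Mar: +$627.23 − $457.11 → -$1,254.05
  Apr: +$627.23 → -$626.82
  May: +$627.23 → $0.41
  Jun: +$627.23 − $457.11 → $170.53
  Jul: +$627.23 − $2,222.34 → -$1,424.58
  Aug: +$627.23 → -$797.35
  Sep: +$627.23 − $457.11 → -$627.23
  Oct: +$627.23 → $0.00
Lowest trial balance = -$1,424.58 (Jul)
Initial deposit = cushion − low point = $1,254.46 − (-$1,424.58) = $2,679.04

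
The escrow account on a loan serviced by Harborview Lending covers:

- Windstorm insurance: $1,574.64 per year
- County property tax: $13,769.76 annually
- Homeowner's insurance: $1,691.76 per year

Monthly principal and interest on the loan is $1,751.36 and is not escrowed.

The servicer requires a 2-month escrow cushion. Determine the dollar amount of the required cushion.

Windstorm insurance = $1,574.64
County property tax = $13,769.76
Homeowner's insurance = $1,691.76
Annual escrow total = $1,574.64 + $13,769.76 + $1,691.76 = $17,036.16
Monthly escrow = $17,036.16 ÷ 12 = $1,419.68
Required cushion = 2 × $1,419.68 = $2,839.36

$2,839.36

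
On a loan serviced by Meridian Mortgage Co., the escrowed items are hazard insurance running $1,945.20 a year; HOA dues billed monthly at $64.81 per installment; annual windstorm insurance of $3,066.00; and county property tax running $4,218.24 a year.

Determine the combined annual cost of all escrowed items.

$10,007.16

Hazard insurance: $1,945.20 per year
HOA dues: $64.81 × 12 = $777.72 per year
Windstorm insurance: $3,066.00 per year
County property tax: $4,218.24 per year
Annual escrow total = $1,945.20 + $777.72 + $3,066.00 + $4,218.24 = $10,007.16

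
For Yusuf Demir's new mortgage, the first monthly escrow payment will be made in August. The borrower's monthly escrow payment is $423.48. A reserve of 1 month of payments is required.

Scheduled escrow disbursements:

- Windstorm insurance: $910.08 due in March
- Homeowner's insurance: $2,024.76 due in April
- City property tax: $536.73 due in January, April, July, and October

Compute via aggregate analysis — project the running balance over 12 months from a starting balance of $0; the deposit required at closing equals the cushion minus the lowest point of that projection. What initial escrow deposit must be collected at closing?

$1,157.19

Cushion = 1 × $423.48 = $423.48
Trial balance (start $0, +$423.48 each month, − disbursements):
  Aug: +$423.48 → $423.48
  Sep: +$423.48 → $846.96
  Oct: +$423.48 − $536.73 → $733.71
  Nov: +$423.48 → $1,157.19
  Dec: +$423.48 → $1,580.67
  Jan: +$423.48 − $536.73 → $1,467.42
  Feb: +$423.48 → $1,890.90
  Mar: +$423.48 − $910.08 → $1,404.30
  Apr: +$423.48 − $2,561.49 → -$733.71
  May: +$423.48 → -$310.23
  Jun: +$423.48 → $113.25
  Jul: +$423.48 − $536.73 → $0.00
Lowest trial balance = -$733.71 (Apr)
Initial deposit = cushion − low point = $423.48 − (-$733.71) = $1,157.19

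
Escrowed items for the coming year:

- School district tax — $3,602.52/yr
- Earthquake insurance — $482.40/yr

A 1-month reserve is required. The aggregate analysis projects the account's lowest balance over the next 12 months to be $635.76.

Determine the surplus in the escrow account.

$295.35

School district tax = $3,602.52 per year
Earthquake insurance = $482.40 per year
Total annual escrow = $3,602.52 + $482.40 = $4,084.92
Per month = $4,084.92 ÷ 12 = $340.41
Required cushion = 1 × $340.41 = $340.41
Excess over cushion: $635.76 − $340.41 = $295.35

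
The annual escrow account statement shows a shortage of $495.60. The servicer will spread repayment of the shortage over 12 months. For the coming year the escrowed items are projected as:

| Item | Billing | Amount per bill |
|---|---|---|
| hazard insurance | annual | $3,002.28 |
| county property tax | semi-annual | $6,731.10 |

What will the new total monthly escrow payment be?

$1,413.34

Hazard insurance = $3,002.28 per year
County property tax = $6,731.10 × 2 = $13,462.20 per year
Total annual escrow = $16,464.48
Monthly escrow = $16,464.48 ÷ 12 = $1,372.04
Shortage per month = $495.60 / 12 = $41.30
Adjusted monthly = $1,372.04 + $41.30 = $1,413.34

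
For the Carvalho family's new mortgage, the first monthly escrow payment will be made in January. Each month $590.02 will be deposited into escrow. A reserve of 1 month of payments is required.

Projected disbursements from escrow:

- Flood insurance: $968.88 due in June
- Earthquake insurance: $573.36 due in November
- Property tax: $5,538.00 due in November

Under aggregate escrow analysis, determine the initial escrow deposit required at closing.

Cushion = 1 × $590.02 = $590.02
Trial balance (start $0, +$590.02 each month, − disbursements):
  Jan: +$590.02 → $590.02
  Feb: +$590.02 → $1,180.04
  Mar: +$590.02 → $1,770.06
  Apr: +$590.02 → $2,360.08
  May: +$590.02 → $2,950.10
  Jun: +$590.02 − $968.88 → $2,571.24
  Jul: +$590.02 → $3,161.26
  Aug: +$590.02 → $3,751.28
  Sep: +$590.02 → $4,341.30
  Oct: +$590.02 → $4,931.32
  Nov: +$590.02 − $6,111.36 → -$590.02
  Dec: +$590.02 → $0.00
Lowest trial balance = -$590.02 (Nov)
Initial deposit = cushion − low point = $590.02 − (-$590.02) = $1,180.04

$1,180.04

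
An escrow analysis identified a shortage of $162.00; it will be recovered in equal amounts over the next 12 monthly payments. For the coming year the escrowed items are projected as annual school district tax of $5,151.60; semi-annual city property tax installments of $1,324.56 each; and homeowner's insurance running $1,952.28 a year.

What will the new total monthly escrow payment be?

$826.25

School district tax: $5,151.60
City property tax: $1,324.56 × 2 = $2,649.12
Homeowner's insurance: $1,952.28
Annual escrow total = $5,151.60 + $2,649.12 + $1,952.28 = $9,753.00
Per month = $9,753.00 / 12 = $812.75
Monthly shortage recovery: $162.00 ÷ 12 = $13.50
Adjusted monthly = $812.75 + $13.50 = $826.25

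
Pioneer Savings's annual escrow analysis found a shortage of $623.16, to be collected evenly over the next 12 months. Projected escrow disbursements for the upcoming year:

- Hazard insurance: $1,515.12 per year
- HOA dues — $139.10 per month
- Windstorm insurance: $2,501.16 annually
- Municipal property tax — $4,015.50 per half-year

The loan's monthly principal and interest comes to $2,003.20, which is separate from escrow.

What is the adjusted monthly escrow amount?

Hazard insurance — $1,515.12
HOA dues — $139.10 × 12 = $1,669.20
Windstorm insurance — $2,501.16
Municipal property tax — $4,015.50 × 2 = $8,031.00
Total per year = $13,716.48
Monthly = $13,716.48 ÷ 12 = $1,143.04
Shortage spread = $623.16 ÷ 12 = $51.93/mo
Adjusted monthly = $1,143.04 + $51.93 = $1,194.97

$1,194.97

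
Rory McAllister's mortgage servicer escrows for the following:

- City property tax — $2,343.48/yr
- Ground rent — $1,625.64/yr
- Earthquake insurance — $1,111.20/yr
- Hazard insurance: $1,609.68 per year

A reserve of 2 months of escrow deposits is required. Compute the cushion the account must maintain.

$1,115.00

City property tax = $2,343.48 per year
Ground rent = $1,625.64 per year
Earthquake insurance = $1,111.20 per year
Hazard insurance = $1,609.68 per year
Yearly total = $6,690.00
Per month = $6,690.00 ÷ 12 = $557.50
Required cushion = 2 × $557.50 = $1,115.00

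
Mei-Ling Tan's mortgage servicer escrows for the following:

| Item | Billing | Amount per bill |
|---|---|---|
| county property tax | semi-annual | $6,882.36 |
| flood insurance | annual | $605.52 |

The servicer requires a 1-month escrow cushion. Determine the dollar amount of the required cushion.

$1,197.52

County property tax: $6,882.36 × 2 = $13,764.72 annually
Flood insurance: $605.52 annually
Total annual escrow = $14,370.24
Monthly escrow = $14,370.24 / 12 = $1,197.52
Cushion = 1 × $1,197.52 = $1,197.52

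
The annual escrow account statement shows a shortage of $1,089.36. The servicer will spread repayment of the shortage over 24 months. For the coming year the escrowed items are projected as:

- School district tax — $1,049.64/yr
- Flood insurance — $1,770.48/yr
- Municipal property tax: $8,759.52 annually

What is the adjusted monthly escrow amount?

$1,010.36

School district tax: $1,049.64/yr
Flood insurance: $1,770.48/yr
Municipal property tax: $8,759.52/yr
Yearly total = $11,579.64
Monthly = $11,579.64 / 12 = $964.97
Shortage spread = $1,089.36 / 24 = $45.39/mo
Adjusted monthly = $964.97 + $45.39 = $1,010.36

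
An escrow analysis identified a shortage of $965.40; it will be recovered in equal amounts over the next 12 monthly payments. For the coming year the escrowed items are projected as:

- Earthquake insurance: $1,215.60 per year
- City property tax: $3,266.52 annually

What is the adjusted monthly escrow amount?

$453.96

Earthquake insurance — $1,215.60
City property tax — $3,266.52
Yearly total = $4,482.12
Base monthly escrow = $4,482.12 ÷ 12 = $373.51
Shortage spread = $965.40 ÷ 12 = $80.45/mo
New monthly escrow = $373.51 + $80.45 = $453.96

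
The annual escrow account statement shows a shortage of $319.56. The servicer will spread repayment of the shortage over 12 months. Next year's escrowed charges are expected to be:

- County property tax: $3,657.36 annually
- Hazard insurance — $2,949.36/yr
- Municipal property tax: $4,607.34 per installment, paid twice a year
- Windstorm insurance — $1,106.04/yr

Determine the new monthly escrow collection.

County property tax — $3,657.36 per year
Hazard insurance — $2,949.36 per year
Municipal property tax — $4,607.34 × 2 = $9,214.68 per year
Windstorm insurance — $1,106.04 per year
Yearly total = $16,927.44
Per month = $16,927.44 ÷ 12 = $1,410.62
Shortage per month = $319.56 / 12 = $26.63
New monthly escrow = $1,410.62 + $26.63 = $1,437.25

$1,437.25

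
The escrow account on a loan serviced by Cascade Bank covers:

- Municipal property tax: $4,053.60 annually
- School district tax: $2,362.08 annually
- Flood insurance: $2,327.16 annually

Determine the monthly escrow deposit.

Municipal property tax = $4,053.60 annually
School district tax = $2,362.08 annually
Flood insurance = $2,327.16 annually
Total annual escrow = $8,742.84
Base monthly escrow = $8,742.84 / 12 = $728.57

$728.57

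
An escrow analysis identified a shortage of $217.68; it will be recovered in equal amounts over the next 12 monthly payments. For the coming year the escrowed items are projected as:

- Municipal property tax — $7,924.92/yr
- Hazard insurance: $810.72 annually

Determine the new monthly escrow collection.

$746.11

Municipal property tax — $7,924.92
Hazard insurance — $810.72
Total per year = $7,924.92 + $810.72 = $8,735.64
Base monthly escrow = $8,735.64 / 12 = $727.97
Shortage per month = $217.68 ÷ 12 = $18.14
New monthly escrow = $727.97 + $18.14 = $746.11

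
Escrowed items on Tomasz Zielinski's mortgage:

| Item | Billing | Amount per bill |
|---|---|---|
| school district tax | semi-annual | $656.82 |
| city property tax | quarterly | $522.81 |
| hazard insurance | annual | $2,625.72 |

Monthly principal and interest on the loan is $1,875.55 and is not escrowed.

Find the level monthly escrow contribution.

$502.55

School district tax = $656.82 × 2 = $1,313.64 annually
City property tax = $522.81 × 4 = $2,091.24 annually
Hazard insurance = $2,625.72 annually
Total annual escrow = $1,313.64 + $2,091.24 + $2,625.72 = $6,030.60
Monthly = $6,030.60 / 12 = $502.55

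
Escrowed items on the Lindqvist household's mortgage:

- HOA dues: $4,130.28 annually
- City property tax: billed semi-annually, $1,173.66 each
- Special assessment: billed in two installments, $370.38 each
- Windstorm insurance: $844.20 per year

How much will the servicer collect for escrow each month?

$671.88

HOA dues = $4,130.28 annually
City property tax = $1,173.66 × 2 = $2,347.32 annually
Special assessment = $370.38 × 2 = $740.76 annually
Windstorm insurance = $844.20 annually
Yearly total = $4,130.28 + $2,347.32 + $740.76 + $844.20 = $8,062.56
Base monthly escrow = $8,062.56 / 12 = $671.88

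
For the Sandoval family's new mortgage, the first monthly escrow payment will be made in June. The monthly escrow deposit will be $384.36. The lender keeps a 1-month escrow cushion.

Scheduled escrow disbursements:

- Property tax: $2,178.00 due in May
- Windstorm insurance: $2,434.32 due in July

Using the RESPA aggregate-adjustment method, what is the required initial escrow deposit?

Cushion = 1 × $384.36 = $384.36
Trial balance (start $0, +$384.36 each month, − disbursements):
  Jun: +$384.36 → $384.36
  Jul: +$384.36 − $2,434.32 → -$1,665.60
  Aug: +$384.36 → -$1,281.24
  Sep: +$384.36 → -$896.88
  Oct: +$384.36 → -$512.52
  Nov: +$384.36 → -$128.16
  Dec: +$384.36 → $256.20
  Jan: +$384.36 → $640.56
  Feb: +$384.36 → $1,024.92
  Mar: +$384.36 → $1,409.28
  Apr: +$384.36 → $1,793.64
  May: +$384.36 − $2,178.00 → $0.00
Lowest trial balance = -$1,665.60 (Jul)
Initial deposit = cushion − low point = $384.36 − (-$1,665.60) = $2,049.96

$2,049.96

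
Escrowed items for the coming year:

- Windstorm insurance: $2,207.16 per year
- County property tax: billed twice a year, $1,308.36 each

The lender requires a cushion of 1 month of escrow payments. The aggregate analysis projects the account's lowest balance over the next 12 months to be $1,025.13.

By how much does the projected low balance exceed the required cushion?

Windstorm insurance: $2,207.16 per year
County property tax: $1,308.36 × 2 = $2,616.72 per year
Total annual escrow = $2,207.16 + $2,616.72 = $4,823.88
Per month = $4,823.88 ÷ 12 = $401.99
Required cushion = 1 × $401.99 = $401.99
Surplus = $1,025.13 − $401.99 = $623.14

$623.14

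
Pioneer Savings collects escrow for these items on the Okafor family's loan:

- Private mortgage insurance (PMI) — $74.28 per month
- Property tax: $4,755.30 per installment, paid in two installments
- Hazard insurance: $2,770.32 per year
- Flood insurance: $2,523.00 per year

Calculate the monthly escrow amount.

Private mortgage insurance (PMI): $74.28 × 12 = $891.36 annually
Property tax: $4,755.30 × 2 = $9,510.60 annually
Hazard insurance: $2,770.32 annually
Flood insurance: $2,523.00 annually
Yearly total = $15,695.28
Monthly = $15,695.28 / 12 = $1,307.94

$1,307.94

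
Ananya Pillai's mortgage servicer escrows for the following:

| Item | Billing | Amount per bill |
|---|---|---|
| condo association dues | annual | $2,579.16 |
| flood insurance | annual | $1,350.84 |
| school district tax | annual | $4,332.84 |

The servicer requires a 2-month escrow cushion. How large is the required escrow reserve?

Condo association dues: $2,579.16
Flood insurance: $1,350.84
School district tax: $4,332.84
Yearly total = $2,579.16 + $1,350.84 + $4,332.84 = $8,262.84
Monthly escrow = $8,262.84 / 12 = $688.57
Required cushion = 2 × $688.57 = $1,377.14

$1,377.14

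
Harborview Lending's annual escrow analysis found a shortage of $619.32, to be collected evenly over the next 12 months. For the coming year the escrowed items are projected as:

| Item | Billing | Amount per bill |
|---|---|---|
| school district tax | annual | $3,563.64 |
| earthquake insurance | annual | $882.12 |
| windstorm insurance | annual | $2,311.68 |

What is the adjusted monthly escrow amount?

$614.73

School district tax = $3,563.64/yr
Earthquake insurance = $882.12/yr
Windstorm insurance = $2,311.68/yr
Total per year = $6,757.44
Monthly escrow = $6,757.44 / 12 = $563.12
Shortage spread = $619.32 ÷ 12 = $51.61/mo
New monthly escrow = $563.12 + $51.61 = $614.73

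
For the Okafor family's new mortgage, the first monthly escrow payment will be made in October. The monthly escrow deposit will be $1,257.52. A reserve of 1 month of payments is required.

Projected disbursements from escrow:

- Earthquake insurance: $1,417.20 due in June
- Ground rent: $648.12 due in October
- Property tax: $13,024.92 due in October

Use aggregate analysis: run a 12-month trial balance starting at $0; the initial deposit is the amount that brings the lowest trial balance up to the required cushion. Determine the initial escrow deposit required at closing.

Cushion = 1 × $1,257.52 = $1,257.52
Trial balance (start $0, +$1,257.52 each month, − disbursements):
  Oct: +$1,257.52 − $13,673.04 → -$12,415.52
  Nov: +$1,257.52 → -$11,158.00
  Dec: +$1,257.52 → -$9,900.48
  Jan: +$1,257.52 → -$8,642.96
  Feb: +$1,257.52 → -$7,385.44
  Mar: +$1,257.52 → -$6,127.92
  Apr: +$1,257.52 → -$4,870.40
  May: +$1,257.52 → -$3,612.88
  Jun: +$1,257.52 − $1,417.20 → -$3,772.56
  Jul: +$1,257.52 → -$2,515.04
  Aug: +$1,257.52 → -$1,257.52
  Sep: +$1,257.52 → $0.00
Lowest trial balance = -$12,415.52 (Oct)
Initial deposit = cushion − low point = $1,257.52 − (-$12,415.52) = $13,673.04

$13,673.04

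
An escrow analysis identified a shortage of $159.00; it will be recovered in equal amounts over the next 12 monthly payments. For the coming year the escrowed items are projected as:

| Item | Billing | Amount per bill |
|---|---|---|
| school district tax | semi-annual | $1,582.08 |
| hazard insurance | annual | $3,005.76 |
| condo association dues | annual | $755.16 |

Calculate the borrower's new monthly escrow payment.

$590.34

School district tax = $1,582.08 × 2 = $3,164.16/yr
Hazard insurance = $3,005.76/yr
Condo association dues = $755.16/yr
Yearly total = $6,925.08
Per month = $6,925.08 ÷ 12 = $577.09
Shortage spread = $159.00 / 12 = $13.25/mo
Adjusted monthly = $577.09 + $13.25 = $590.34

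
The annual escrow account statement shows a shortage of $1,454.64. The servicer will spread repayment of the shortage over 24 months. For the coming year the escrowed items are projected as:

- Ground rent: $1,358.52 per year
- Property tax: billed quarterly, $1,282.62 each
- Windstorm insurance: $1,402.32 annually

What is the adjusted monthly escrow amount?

Ground rent: $1,358.52/yr
Property tax: $1,282.62 × 4 = $5,130.48/yr
Windstorm insurance: $1,402.32/yr
Total annual escrow = $1,358.52 + $5,130.48 + $1,402.32 = $7,891.32
Monthly escrow = $7,891.32 ÷ 12 = $657.61
Monthly shortage recovery: $1,454.64 / 24 = $60.61
Adjusted monthly = $657.61 + $60.61 = $718.22

$718.22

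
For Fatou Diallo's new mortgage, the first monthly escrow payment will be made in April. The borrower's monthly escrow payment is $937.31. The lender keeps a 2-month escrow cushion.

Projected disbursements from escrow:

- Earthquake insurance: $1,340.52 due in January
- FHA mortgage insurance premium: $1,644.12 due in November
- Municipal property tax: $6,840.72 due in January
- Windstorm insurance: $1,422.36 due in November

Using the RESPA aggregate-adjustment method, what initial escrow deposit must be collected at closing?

Cushion = 2 × $937.31 = $1,874.62
Trial balance (start $0, +$937.31 each month, − disbursements):
  Apr: +$937.31 → $937.31
  May: +$937.31 → $1,874.62
  Jun: +$937.31 → $2,811.93
  Jul: +$937.31 → $3,749.24
  Aug: +$937.31 → $4,686.55
  Sep: +$937.31 → $5,623.86
  Oct: +$937.31 → $6,561.17
  Nov: +$937.31 − $3,066.48 → $4,432.00
  Dec: +$937.31 → $5,369.31
  Jan: +$937.31 − $8,181.24 → -$1,874.62
  Feb: +$937.31 → -$937.31
  Mar: +$937.31 → $0.00
Lowest trial balance = -$1,874.62 (Jan)
Initial deposit = cushion − low point = $1,874.62 − (-$1,874.62) = $3,749.24

$3,749.24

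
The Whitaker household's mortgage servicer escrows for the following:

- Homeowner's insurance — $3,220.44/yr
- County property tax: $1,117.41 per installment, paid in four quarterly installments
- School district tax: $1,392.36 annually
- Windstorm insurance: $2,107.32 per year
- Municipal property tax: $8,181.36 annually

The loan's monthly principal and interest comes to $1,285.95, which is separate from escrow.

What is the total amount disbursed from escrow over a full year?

$19,371.12

Homeowner's insurance: $3,220.44/yr
County property tax: $1,117.41 × 4 = $4,469.64/yr
School district tax: $1,392.36/yr
Windstorm insurance: $2,107.32/yr
Municipal property tax: $8,181.36/yr
Yearly total = $19,371.12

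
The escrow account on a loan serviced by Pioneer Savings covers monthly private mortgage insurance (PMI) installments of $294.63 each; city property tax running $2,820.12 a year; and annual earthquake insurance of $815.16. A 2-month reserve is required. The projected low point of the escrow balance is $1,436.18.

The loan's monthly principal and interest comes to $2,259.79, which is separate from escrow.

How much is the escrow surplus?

Private mortgage insurance (PMI) — $294.63 × 12 = $3,535.56 per year
City property tax — $2,820.12 per year
Earthquake insurance — $815.16 per year
Total annual escrow = $3,535.56 + $2,820.12 + $815.16 = $7,170.84
Monthly = $7,170.84 / 12 = $597.57
Required reserve = 2 × $597.57 = $1,195.14
Surplus = $1,436.18 − $1,195.14 = $241.04

$241.04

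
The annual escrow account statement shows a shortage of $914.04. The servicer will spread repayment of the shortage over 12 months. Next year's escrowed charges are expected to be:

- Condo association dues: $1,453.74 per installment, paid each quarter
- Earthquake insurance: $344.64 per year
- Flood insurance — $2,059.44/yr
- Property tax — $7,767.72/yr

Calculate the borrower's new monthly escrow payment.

$1,408.40

Condo association dues = $1,453.74 × 4 = $5,814.96
Earthquake insurance = $344.64
Flood insurance = $2,059.44
Property tax = $7,767.72
Total per year = $5,814.96 + $344.64 + $2,059.44 + $7,767.72 = $15,986.76
Per month = $15,986.76 / 12 = $1,332.23
Shortage per month = $914.04 ÷ 12 = $76.17
New monthly escrow = $1,332.23 + $76.17 = $1,408.40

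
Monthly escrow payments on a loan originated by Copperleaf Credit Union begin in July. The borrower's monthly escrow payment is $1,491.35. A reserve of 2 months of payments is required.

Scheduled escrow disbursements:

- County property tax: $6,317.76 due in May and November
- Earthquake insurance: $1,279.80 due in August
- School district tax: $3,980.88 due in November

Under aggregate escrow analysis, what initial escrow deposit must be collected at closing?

$7,104.39

Cushion = 2 × $1,491.35 = $2,982.70
Trial balance (start $0, +$1,491.35 each month, − disbursements):
  Jul: +$1,491.35 → $1,491.35
  Aug: +$1,491.35 − $1,279.80 → $1,702.90
  Sep: +$1,491.35 → $3,194.25
  Oct: +$1,491.35 → $4,685.60
  Nov: +$1,491.35 − $10,298.64 → -$4,121.69
  Dec: +$1,491.35 → -$2,630.34
  Jan: +$1,491.35 → -$1,138.99
  Feb: +$1,491.35 → $352.36
  Mar: +$1,491.35 → $1,843.71
  Apr: +$1,491.35 → $3,335.06
  May: +$1,491.35 − $6,317.76 → -$1,491.35
  Jun: +$1,491.35 → $0.00
Lowest trial balance = -$4,121.69 (Nov)
Initial deposit = cushion − low point = $2,982.70 − (-$4,121.69) = $7,104.39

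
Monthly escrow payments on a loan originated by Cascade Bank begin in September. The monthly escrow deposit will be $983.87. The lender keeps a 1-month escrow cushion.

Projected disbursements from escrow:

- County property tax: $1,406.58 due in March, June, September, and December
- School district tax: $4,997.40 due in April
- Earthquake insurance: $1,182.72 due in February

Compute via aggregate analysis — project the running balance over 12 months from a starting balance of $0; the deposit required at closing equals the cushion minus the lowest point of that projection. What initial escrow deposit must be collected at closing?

$3,512.77

Cushion = 1 × $983.87 = $983.87
Trial balance (start $0, +$983.87 each month, − disbursements):
  Sep: +$983.87 − $1,406.58 → -$422.71
  Oct: +$983.87 → $561.16
  Nov: +$983.87 → $1,545.03
  Dec: +$983.87 − $1,406.58 → $1,122.32
  Jan: +$983.87 → $2,106.19
  Feb: +$983.87 − $1,182.72 → $1,907.34
  Mar: +$983.87 − $1,406.58 → $1,484.63
  Apr: +$983.87 − $4,997.40 → -$2,528.90
  May: +$983.87 → -$1,545.03
  Jun: +$983.87 − $1,406.58 → -$1,967.74
  Jul: +$983.87 → -$983.87
  Aug: +$983.87 → $0.00
Lowest trial balance = -$2,528.90 (Apr)
Initial deposit = cushion − low point = $983.87 − (-$2,528.90) = $3,512.77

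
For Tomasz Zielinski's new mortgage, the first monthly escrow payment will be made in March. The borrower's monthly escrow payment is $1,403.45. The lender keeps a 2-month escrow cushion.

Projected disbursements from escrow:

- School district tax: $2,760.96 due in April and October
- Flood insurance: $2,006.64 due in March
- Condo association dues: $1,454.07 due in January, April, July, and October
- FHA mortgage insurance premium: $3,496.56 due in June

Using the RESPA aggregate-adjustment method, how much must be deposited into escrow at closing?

$6,966.63

Cushion = 2 × $1,403.45 = $2,806.90
Trial balance (start $0, +$1,403.45 each month, − disbursements):
  Mar: +$1,403.45 − $2,006.64 → -$603.19
  Apr: +$1,403.45 − $4,215.03 → -$3,414.77
  May: +$1,403.45 → -$2,011.32
  Jun: +$1,403.45 − $3,496.56 → -$4,104.43
  Jul: +$1,403.45 − $1,454.07 → -$4,155.05
  Aug: +$1,403.45 → -$2,751.60
  Sep: +$1,403.45 → -$1,348.15
  Oct: +$1,403.45 − $4,215.03 → -$4,159.73
  Nov: +$1,403.45 → -$2,756.28
  Dec: +$1,403.45 → -$1,352.83
  Jan: +$1,403.45 − $1,454.07 → -$1,403.45
  Feb: +$1,403.45 → $0.00
Lowest trial balance = -$4,159.73 (Oct)
Initial deposit = cushion − low point = $2,806.90 − (-$4,159.73) = $6,966.63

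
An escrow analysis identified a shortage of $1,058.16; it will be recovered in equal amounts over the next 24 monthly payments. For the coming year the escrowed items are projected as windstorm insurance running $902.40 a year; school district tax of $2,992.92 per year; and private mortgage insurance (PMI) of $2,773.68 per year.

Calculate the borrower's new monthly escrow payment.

$599.84

Windstorm insurance = $902.40/yr
School district tax = $2,992.92/yr
Private mortgage insurance (PMI) = $2,773.68/yr
Total annual escrow = $902.40 + $2,992.92 + $2,773.68 = $6,669.00
Monthly escrow = $6,669.00 ÷ 12 = $555.75
Shortage spread = $1,058.16 ÷ 24 = $44.09/mo
Adjusted monthly = $555.75 + $44.09 = $599.84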